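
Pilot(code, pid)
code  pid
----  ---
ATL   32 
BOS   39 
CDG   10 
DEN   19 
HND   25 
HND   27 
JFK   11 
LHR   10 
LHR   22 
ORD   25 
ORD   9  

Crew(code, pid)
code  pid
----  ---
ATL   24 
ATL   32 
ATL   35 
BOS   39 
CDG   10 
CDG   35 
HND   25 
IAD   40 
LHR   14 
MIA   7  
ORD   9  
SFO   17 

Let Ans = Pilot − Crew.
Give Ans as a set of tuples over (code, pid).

{(DEN, 19), (HND, 27), (JFK, 11), (LHR, 10), (LHR, 22), (ORD, 25)}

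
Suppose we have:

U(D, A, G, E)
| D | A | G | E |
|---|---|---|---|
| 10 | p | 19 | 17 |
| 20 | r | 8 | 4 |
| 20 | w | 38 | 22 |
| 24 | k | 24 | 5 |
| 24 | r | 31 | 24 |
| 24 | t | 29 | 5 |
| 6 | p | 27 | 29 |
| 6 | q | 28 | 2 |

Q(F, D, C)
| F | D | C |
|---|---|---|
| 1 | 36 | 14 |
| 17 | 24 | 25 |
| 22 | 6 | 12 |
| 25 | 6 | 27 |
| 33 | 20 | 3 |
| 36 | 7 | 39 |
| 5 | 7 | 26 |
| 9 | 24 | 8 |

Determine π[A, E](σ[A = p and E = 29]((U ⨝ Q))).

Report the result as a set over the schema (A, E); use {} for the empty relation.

U ⋈ Q (natural join on D): {(20, r, 8, 4, 33, 3), (20, w, 38, 22, 33, 3), (24, k, 24, 5, 17, 25), (24, k, 24, 5, 9, 8), (24, r, 31, 24, 17, 25), (24, r, 31, 24, 9, 8), (24, t, 29, 5, 17, 25), (24, t, 29, 5, 9, 8), (6, p, 27, 29, 22, 12), (6, p, 27, 29, 25, 27), (6, q, 28, 2, 22, 12), (6, q, 28, 2, 25, 27)}
Apply σ_{A = p and E = 29}; surviving tuples: {(6, p, 27, 29, 22, 12), (6, p, 27, 29, 25, 27)}
π[A, E]: project onto (A, E) (1 duplicate(s) eliminated) → {(p, 29)}

{(p, 29)}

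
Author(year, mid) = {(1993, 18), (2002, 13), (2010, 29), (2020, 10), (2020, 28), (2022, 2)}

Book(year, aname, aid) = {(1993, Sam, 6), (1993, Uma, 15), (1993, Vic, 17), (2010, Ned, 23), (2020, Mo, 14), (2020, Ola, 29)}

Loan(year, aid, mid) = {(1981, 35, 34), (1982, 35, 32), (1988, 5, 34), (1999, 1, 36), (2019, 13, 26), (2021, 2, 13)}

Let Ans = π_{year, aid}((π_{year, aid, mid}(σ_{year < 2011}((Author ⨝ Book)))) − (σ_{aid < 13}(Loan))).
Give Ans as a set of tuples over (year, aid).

Author ⋈ Book (natural join on year): {(1993, 18, Sam, 6), (1993, 18, Uma, 15), (1993, 18, Vic, 17), (2010, 29, Ned, 23), (2020, 10, Mo, 14), (2020, 10, Ola, 29), (2020, 28, Mo, 14), (2020, 28, Ola, 29)}
Apply σ_{year < 2011}; surviving tuples: {(1993, 18, Sam, 6), (1993, 18, Uma, 15), (1993, 18, Vic, 17), (2010, 29, Ned, 23)}
Keep only column(s) year, aid, mid: {(1993, 15, 18), (1993, 17, 18), (1993, 6, 18), (2010, 23, 29)}
Apply σ_{aid < 13}; surviving tuples: {(1988, 5, 34), (1999, 1, 36), (2021, 2, 13)}
Set difference of the two operands is {(1993, 15, 18), (1993, 17, 18), (1993, 6, 18), (2010, 23, 29)}.
Keep only column(s) year, aid: {(1993, 15), (1993, 17), (1993, 6), (2010, 23)}

{(1993, 15), (1993, 17), (1993, 6), (2010, 23)}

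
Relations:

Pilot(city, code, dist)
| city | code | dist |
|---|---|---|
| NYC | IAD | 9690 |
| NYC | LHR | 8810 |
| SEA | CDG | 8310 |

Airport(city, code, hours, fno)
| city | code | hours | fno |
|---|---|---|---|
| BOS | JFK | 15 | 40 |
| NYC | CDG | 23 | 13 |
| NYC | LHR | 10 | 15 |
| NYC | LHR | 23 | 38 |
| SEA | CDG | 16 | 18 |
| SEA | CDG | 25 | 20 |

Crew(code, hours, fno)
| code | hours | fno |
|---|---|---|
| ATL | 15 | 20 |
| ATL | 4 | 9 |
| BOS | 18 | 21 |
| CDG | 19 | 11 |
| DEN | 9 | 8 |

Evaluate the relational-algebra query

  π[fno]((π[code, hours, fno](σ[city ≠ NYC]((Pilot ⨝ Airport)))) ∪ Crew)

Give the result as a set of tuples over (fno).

{11, 18, 20, 21, 8, 9}

Natural join on city, code: {(NYC, LHR, 8810, 10, 15), (NYC, LHR, 8810, 23, 38), (SEA, CDG, 8310, 16, 18), (SEA, CDG, 8310, 25, 20)}
σ[city ≠ NYC]: keep tuples satisfying city ≠ NYC → {(SEA, CDG, 8310, 16, 18), (SEA, CDG, 8310, 25, 20)}
π[code, hours, fno]: project onto (code, hours, fno) → {(CDG, 16, 18), (CDG, 25, 20)}
Union: {(CDG, 16, 18), (CDG, 25, 20)} with {(ATL, 15, 20), (ATL, 4, 9), (BOS, 18, 21), (CDG, 19, 11), (DEN, 9, 8)} → {(ATL, 15, 20), (ATL, 4, 9), (BOS, 18, 21), (CDG, 16, 18), (CDG, 19, 11), (CDG, 25, 20), (DEN, 9, 8)}
π[fno]: project onto (fno) (1 duplicate(s) eliminated) → {11, 18, 20, 21, 8, 9}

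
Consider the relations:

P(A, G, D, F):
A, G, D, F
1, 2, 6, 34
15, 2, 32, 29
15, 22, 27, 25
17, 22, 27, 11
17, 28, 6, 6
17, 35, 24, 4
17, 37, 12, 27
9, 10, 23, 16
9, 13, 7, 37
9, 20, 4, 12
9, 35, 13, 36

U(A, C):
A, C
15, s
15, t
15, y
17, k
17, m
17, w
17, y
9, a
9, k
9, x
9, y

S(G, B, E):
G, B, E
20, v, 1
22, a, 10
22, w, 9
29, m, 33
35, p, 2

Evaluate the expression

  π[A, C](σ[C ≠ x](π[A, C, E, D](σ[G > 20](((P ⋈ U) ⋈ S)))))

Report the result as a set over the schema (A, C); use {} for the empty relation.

{(15, s), (15, t), (15, y), (17, k), (17, m), (17, w), (17, y), (9, a), (9, k), (9, y)}

Joining P and U on A yields {(15, 2, 32, 29, s), (15, 2, 32, 29, t), (15, 2, 32, 29, y), (15, 22, 27, 25, s), (15, 22, 27, 25, t), (15, 22, 27, 25, y), (17, 22, 27, 11, k), (17, 22, 27, 11, m), (17, 22, 27, 11, w), (17, 22, 27, 11, y), (17, 28, 6, 6, k), (17, 28, 6, 6, m), (17, 28, 6, 6, w), (17, 28, 6, 6, y), (17, 35, 24, 4, k), (17, 35, 24, 4, m), (17, 35, 24, 4, w), (17, 35, 24, 4, y), (17, 37, 12, 27, k), (17, 37, 12, 27, m), (17, 37, 12, 27, w), (17, 37, 12, 27, y), (9, 10, 23, 16, a), (9, 10, 23, 16, k), (9, 10, 23, 16, x), (9, 10, 23, 16, y), (9, 13, 7, 37, a), (9, 13, 7, 37, k), (9, 13, 7, 37, x), (9, 13, 7, 37, y), (9, 20, 4, 12, a), (9, 20, 4, 12, k), (9, 20, 4, 12, x), (9, 20, 4, 12, y), (9, 35, 13, 36, a), (9, 35, 13, 36, k), (9, 35, 13, 36, x), (9, 35, 13, 36, y)}.
Joining (P ⋈ U) and S on G yields {(15, 22, 27, 25, s, a, 10), (15, 22, 27, 25, s, w, 9), (15, 22, 27, 25, t, a, 10), (15, 22, 27, 25, t, w, 9), (15, 22, 27, 25, y, a, 10), (15, 22, 27, 25, y, w, 9), (17, 22, 27, 11, k, a, 10), (17, 22, 27, 11, k, w, 9), (17, 22, 27, 11, m, a, 10), (17, 22, 27, 11, m, w, 9), (17, 22, 27, 11, w, a, 10), (17, 22, 27, 11, w, w, 9), (17, 22, 27, 11, y, a, 10), (17, 22, 27, 11, y, w, 9), (17, 35, 24, 4, k, p, 2), (17, 35, 24, 4, m, p, 2), (17, 35, 24, 4, w, p, 2), (17, 35, 24, 4, y, p, 2), (9, 20, 4, 12, a, v, 1), (9, 20, 4, 12, k, v, 1), (9, 20, 4, 12, x, v, 1), (9, 20, 4, 12, y, v, 1), (9, 35, 13, 36, a, p, 2), (9, 35, 13, 36, k, p, 2), (9, 35, 13, 36, x, p, 2), (9, 35, 13, 36, y, p, 2)}.
σ[G > 20]: keep tuples satisfying G > 20 → {(15, 22, 27, 25, s, a, 10), (15, 22, 27, 25, s, w, 9), (15, 22, 27, 25, t, a, 10), (15, 22, 27, 25, t, w, 9), (15, 22, 27, 25, y, a, 10), (15, 22, 27, 25, y, w, 9), (17, 22, 27, 11, k, a, 10), (17, 22, 27, 11, k, w, 9), (17, 22, 27, 11, m, a, 10), (17, 22, 27, 11, m, w, 9), (17, 22, 27, 11, w, a, 10), (17, 22, 27, 11, w, w, 9), (17, 22, 27, 11, y, a, 10), (17, 22, 27, 11, y, w, 9), (17, 35, 24, 4, k, p, 2), (17, 35, 24, 4, m, p, 2), (17, 35, 24, 4, w, p, 2), (17, 35, 24, 4, y, p, 2), (9, 35, 13, 36, a, p, 2), (9, 35, 13, 36, k, p, 2), (9, 35, 13, 36, x, p, 2), (9, 35, 13, 36, y, p, 2)}
Projecting to A, C, E, D: {(15, s, 10, 27), (15, s, 9, 27), (15, t, 10, 27), (15, t, 9, 27), (15, y, 10, 27), (15, y, 9, 27), (17, k, 10, 27), (17, k, 2, 24), (17, k, 9, 27), (17, m, 10, 27), (17, m, 2, 24), (17, m, 9, 27), (17, w, 10, 27), (17, w, 2, 24), (17, w, 9, 27), (17, y, 10, 27), (17, y, 2, 24), (17, y, 9, 27), (9, a, 2, 13), (9, k, 2, 13), (9, x, 2, 13), (9, y, 2, 13)}
σ[C ≠ x]: keep tuples satisfying C ≠ x → {(15, s, 10, 27), (15, s, 9, 27), (15, t, 10, 27), (15, t, 9, 27), (15, y, 10, 27), (15, y, 9, 27), (17, k, 10, 27), (17, k, 2, 24), (17, k, 9, 27), (17, m, 10, 27), (17, m, 2, 24), (17, m, 9, 27), (17, w, 10, 27), (17, w, 2, 24), (17, w, 9, 27), (17, y, 10, 27), (17, y, 2, 24), (17, y, 9, 27), (9, a, 2, 13), (9, k, 2, 13), (9, y, 2, 13)}
Projecting to A, C (11 duplicate(s) eliminated): {(15, s), (15, t), (15, y), (17, k), (17, m), (17, w), (17, y), (9, a), (9, k), (9, y)}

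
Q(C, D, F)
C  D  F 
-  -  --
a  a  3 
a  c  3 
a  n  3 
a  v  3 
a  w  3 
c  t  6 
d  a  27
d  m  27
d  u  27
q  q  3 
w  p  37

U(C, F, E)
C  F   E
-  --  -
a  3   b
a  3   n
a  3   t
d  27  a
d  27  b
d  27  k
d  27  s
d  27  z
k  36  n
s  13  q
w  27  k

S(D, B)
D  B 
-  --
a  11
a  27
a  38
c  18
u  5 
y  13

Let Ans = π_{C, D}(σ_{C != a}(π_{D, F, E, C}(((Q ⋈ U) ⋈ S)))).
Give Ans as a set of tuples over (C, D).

{(d, a), (d, u)}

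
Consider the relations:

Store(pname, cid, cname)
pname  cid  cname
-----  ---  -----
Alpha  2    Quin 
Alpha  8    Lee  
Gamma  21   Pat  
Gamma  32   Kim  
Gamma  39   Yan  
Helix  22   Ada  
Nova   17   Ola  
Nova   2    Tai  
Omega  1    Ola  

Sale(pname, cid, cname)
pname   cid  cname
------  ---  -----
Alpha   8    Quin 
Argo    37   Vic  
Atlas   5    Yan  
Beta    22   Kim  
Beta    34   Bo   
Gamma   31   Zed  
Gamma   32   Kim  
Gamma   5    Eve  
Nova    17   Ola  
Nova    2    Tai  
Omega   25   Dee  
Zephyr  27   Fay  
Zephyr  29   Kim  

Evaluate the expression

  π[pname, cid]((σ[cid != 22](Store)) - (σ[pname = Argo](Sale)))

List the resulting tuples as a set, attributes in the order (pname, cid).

{(Alpha, 2), (Alpha, 8), (Gamma, 21), (Gamma, 32), (Gamma, 39), (Nova, 17), (Nova, 2), (Omega, 1)}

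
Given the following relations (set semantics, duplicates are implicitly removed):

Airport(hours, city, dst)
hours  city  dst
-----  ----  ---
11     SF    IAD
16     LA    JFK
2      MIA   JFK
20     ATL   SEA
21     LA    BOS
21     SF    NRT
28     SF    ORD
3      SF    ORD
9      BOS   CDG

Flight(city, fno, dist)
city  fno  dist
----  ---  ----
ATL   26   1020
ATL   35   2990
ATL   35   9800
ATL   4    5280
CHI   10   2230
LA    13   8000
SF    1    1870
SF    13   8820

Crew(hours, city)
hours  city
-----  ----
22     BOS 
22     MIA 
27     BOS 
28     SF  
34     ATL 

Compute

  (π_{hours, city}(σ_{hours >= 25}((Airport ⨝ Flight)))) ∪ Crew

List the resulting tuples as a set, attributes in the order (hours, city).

{(22, BOS), (22, MIA), (27, BOS), (28, SF), (34, ATL)}

Natural join on city: {(11, SF, IAD, 1, 1870), (11, SF, IAD, 13, 8820), (16, LA, JFK, 13, 8000), (20, ATL, SEA, 26, 1020), (20, ATL, SEA, 35, 2990), (20, ATL, SEA, 35, 9800), (20, ATL, SEA, 4, 5280), (21, LA, BOS, 13, 8000), (21, SF, NRT, 1, 1870), (21, SF, NRT, 13, 8820), (28, SF, ORD, 1, 1870), (28, SF, ORD, 13, 8820), (3, SF, ORD, 1, 1870), (3, SF, ORD, 13, 8820)}
σ[hours >= 25]: keep tuples satisfying hours >= 25 → {(28, SF, ORD, 1, 1870), (28, SF, ORD, 13, 8820)}
π_{hours, city} gives {(28, SF)} (1 duplicate(s) eliminated).
Union: {(28, SF)} with {(22, BOS), (22, MIA), (27, BOS), (28, SF), (34, ATL)} → {(22, BOS), (22, MIA), (27, BOS), (28, SF), (34, ATL)}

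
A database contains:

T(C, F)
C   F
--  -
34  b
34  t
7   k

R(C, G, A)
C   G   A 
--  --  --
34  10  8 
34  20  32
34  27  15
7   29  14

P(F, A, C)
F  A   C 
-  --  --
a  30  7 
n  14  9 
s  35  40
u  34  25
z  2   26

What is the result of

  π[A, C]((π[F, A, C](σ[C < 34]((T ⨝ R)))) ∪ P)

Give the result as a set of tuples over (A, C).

{(14, 7), (14, 9), (2, 26), (30, 7), (34, 25), (35, 40)}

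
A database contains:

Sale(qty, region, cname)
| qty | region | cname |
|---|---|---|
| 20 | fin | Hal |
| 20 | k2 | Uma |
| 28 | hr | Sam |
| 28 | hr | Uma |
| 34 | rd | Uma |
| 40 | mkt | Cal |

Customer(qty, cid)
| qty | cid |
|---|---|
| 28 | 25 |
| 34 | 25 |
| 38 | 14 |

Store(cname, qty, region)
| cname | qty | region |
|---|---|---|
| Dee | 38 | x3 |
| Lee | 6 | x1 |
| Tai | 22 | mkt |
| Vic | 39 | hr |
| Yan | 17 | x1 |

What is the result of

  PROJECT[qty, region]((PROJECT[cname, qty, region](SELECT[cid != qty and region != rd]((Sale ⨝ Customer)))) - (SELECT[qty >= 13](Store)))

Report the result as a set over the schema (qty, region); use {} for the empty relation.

Sale ⋈ Customer (natural join on qty): {(28, hr, Sam, 25), (28, hr, Uma, 25), (34, rd, Uma, 25)}
Apply σ_{cid != qty and region != rd}; surviving tuples: {(28, hr, Sam, 25), (28, hr, Uma, 25)}
π_{cname, qty, region} gives {(Sam, 28, hr), (Uma, 28, hr)}.
Apply σ_{qty >= 13}; surviving tuples: {(Dee, 38, x3), (Tai, 22, mkt), (Vic, 39, hr), (Yan, 17, x1)}
Set difference of the two operands is {(Sam, 28, hr), (Uma, 28, hr)}.
π_{qty, region} gives {(28, hr)} (1 duplicate(s) eliminated).

{(28, hr)}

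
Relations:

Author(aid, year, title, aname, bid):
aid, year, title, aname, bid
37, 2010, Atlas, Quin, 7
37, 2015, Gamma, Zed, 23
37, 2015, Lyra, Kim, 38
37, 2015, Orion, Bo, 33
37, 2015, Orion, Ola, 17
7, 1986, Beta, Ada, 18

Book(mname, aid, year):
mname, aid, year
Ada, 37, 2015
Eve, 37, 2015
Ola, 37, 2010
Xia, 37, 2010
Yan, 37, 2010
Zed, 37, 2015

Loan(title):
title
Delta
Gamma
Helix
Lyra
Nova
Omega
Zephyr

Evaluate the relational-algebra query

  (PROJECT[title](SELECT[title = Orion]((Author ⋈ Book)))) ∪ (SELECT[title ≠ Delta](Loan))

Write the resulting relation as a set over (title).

Author ⋈ Book (natural join on aid, year): {(37, 2010, Atlas, Quin, 7, Ola), (37, 2010, Atlas, Quin, 7, Xia), (37, 2010, Atlas, Quin, 7, Yan), (37, 2015, Gamma, Zed, 23, Ada), (37, 2015, Gamma, Zed, 23, Eve), (37, 2015, Gamma, Zed, 23, Zed), (37, 2015, Lyra, Kim, 38, Ada), (37, 2015, Lyra, Kim, 38, Eve), (37, 2015, Lyra, Kim, 38, Zed), (37, 2015, Orion, Bo, 33, Ada), (37, 2015, Orion, Bo, 33, Eve), (37, 2015, Orion, Bo, 33, Zed), (37, 2015, Orion, Ola, 17, Ada), (37, 2015, Orion, Ola, 17, Eve), (37, 2015, Orion, Ola, 17, Zed)}
Filtering on title = Orion leaves {(37, 2015, Orion, Bo, 33, Ada), (37, 2015, Orion, Bo, 33, Eve), (37, 2015, Orion, Bo, 33, Zed), (37, 2015, Orion, Ola, 17, Ada), (37, 2015, Orion, Ola, 17, Eve), (37, 2015, Orion, Ola, 17, Zed)}.
Projecting to title (5 duplicate(s) eliminated): {Orion}
Filtering on title ≠ Delta leaves {Gamma, Helix, Lyra, Nova, Omega, Zephyr}.
Taking the union: {Gamma, Helix, Lyra, Nova, Omega, Orion, Zephyr}

{Gamma, Helix, Lyra, Nova, Omega, Orion, Zephyr}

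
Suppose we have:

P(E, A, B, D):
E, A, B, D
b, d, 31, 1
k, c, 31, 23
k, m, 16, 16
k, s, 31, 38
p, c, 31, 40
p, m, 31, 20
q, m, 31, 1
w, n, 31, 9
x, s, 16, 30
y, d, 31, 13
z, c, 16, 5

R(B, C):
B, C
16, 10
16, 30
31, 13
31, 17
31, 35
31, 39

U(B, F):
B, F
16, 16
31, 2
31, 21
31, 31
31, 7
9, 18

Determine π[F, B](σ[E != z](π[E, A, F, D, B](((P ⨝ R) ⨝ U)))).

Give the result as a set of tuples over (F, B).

{(16, 16), (2, 31), (21, 31), (31, 31), (7, 31)}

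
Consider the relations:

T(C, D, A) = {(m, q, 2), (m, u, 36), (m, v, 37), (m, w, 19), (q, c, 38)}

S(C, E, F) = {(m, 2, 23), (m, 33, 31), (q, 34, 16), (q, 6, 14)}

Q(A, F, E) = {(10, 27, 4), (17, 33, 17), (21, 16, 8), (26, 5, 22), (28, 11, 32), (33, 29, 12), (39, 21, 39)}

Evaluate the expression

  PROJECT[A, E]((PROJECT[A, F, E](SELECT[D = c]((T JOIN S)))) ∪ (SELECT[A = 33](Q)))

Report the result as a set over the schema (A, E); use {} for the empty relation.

{(33, 12), (38, 34), (38, 6)}

T ⋈ S (natural join on C): {(m, q, 2, 2, 23), (m, q, 2, 33, 31), (m, u, 36, 2, 23), (m, u, 36, 33, 31), (m, v, 37, 2, 23), (m, v, 37, 33, 31), (m, w, 19, 2, 23), (m, w, 19, 33, 31), (q, c, 38, 34, 16), (q, c, 38, 6, 14)}
σ[D = c]: keep tuples satisfying D = c → {(q, c, 38, 34, 16), (q, c, 38, 6, 14)}
Projecting to A, F, E: {(38, 14, 6), (38, 16, 34)}
σ[A = 33]: keep tuples satisfying A = 33 → {(33, 29, 12)}
Union: {(38, 14, 6), (38, 16, 34)} with {(33, 29, 12)} → {(33, 29, 12), (38, 14, 6), (38, 16, 34)}
Projecting to A, E: {(33, 12), (38, 34), (38, 6)}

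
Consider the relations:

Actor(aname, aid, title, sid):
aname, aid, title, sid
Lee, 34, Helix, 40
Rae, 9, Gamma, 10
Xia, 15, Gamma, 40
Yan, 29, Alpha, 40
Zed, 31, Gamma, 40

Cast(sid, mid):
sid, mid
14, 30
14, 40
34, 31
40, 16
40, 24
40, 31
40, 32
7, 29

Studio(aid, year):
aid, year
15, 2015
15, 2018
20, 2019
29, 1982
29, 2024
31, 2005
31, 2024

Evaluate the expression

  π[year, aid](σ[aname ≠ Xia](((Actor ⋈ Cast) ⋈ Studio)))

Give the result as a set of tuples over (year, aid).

{(1982, 29), (2005, 31), (2024, 29), (2024, 31)}

Actor ⋈ Cast (natural join on sid): {(Lee, 34, Helix, 40, 16), (Lee, 34, Helix, 40, 24), (Lee, 34, Helix, 40, 31), (Lee, 34, Helix, 40, 32), (Xia, 15, Gamma, 40, 16), (Xia, 15, Gamma, 40, 24), (Xia, 15, Gamma, 40, 31), (Xia, 15, Gamma, 40, 32), (Yan, 29, Alpha, 40, 16), (Yan, 29, Alpha, 40, 24), (Yan, 29, Alpha, 40, 31), (Yan, 29, Alpha, 40, 32), (Zed, 31, Gamma, 40, 16), (Zed, 31, Gamma, 40, 24), (Zed, 31, Gamma, 40, 31), (Zed, 31, Gamma, 40, 32)}
(Actor ⋈ Cast) ⋈ Studio (natural join on aid): {(Xia, 15, Gamma, 40, 16, 2015), (Xia, 15, Gamma, 40, 16, 2018), (Xia, 15, Gamma, 40, 24, 2015), (Xia, 15, Gamma, 40, 24, 2018), (Xia, 15, Gamma, 40, 31, 2015), (Xia, 15, Gamma, 40, 31, 2018), (Xia, 15, Gamma, 40, 32, 2015), (Xia, 15, Gamma, 40, 32, 2018), (Yan, 29, Alpha, 40, 16, 1982), (Yan, 29, Alpha, 40, 16, 2024), (Yan, 29, Alpha, 40, 24, 1982), (Yan, 29, Alpha, 40, 24, 2024), (Yan, 29, Alpha, 40, 31, 1982), (Yan, 29, Alpha, 40, 31, 2024), (Yan, 29, Alpha, 40, 32, 1982), (Yan, 29, Alpha, 40, 32, 2024), (Zed, 31, Gamma, 40, 16, 2005), (Zed, 31, Gamma, 40, 16, 2024), (Zed, 31, Gamma, 40, 24, 2005), (Zed, 31, Gamma, 40, 24, 2024), (Zed, 31, Gamma, 40, 31, 2005), (Zed, 31, Gamma, 40, 31, 2024), (Zed, 31, Gamma, 40, 32, 2005), (Zed, 31, Gamma, 40, 32, 2024)}
Selection aname ≠ Xia: {(Yan, 29, Alpha, 40, 16, 1982), (Yan, 29, Alpha, 40, 16, 2024), (Yan, 29, Alpha, 40, 24, 1982), (Yan, 29, Alpha, 40, 24, 2024), (Yan, 29, Alpha, 40, 31, 1982), (Yan, 29, Alpha, 40, 31, 2024), (Yan, 29, Alpha, 40, 32, 1982), (Yan, 29, Alpha, 40, 32, 2024), (Zed, 31, Gamma, 40, 16, 2005), (Zed, 31, Gamma, 40, 16, 2024), (Zed, 31, Gamma, 40, 24, 2005), (Zed, 31, Gamma, 40, 24, 2024), (Zed, 31, Gamma, 40, 31, 2005), (Zed, 31, Gamma, 40, 31, 2024), (Zed, 31, Gamma, 40, 32, 2005), (Zed, 31, Gamma, 40, 32, 2024)}
Keep only column(s) year, aid (12 duplicate(s) eliminated): {(1982, 29), (2005, 31), (2024, 29), (2024, 31)}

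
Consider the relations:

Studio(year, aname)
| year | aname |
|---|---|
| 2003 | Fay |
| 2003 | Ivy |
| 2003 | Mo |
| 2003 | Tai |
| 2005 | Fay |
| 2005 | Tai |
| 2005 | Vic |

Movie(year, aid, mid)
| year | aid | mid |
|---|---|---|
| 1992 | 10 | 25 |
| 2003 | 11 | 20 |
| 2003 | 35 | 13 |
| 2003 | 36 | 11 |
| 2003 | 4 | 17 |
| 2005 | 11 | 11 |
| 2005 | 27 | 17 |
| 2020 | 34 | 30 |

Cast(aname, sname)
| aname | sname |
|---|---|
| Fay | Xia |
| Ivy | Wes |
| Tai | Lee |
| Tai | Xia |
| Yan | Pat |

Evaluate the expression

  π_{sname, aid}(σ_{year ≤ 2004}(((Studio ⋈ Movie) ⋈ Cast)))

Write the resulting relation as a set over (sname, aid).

{(Lee, 11), (Lee, 35), (Lee, 36), (Lee, 4), (Wes, 11), (Wes, 35), (Wes, 36), (Wes, 4), (Xia, 11), (Xia, 35), (Xia, 36), (Xia, 4)}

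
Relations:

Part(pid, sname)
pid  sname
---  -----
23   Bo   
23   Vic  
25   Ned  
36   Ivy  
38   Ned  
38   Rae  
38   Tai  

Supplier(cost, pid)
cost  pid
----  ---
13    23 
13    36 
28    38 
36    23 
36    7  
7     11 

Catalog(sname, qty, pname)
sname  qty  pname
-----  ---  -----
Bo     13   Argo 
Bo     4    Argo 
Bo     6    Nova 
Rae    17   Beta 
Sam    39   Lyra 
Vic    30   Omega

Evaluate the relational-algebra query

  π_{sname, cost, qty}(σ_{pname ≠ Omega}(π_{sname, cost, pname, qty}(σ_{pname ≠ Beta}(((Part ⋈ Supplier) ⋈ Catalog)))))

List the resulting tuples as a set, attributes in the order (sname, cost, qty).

{(Bo, 13, 13), (Bo, 13, 4), (Bo, 13, 6), (Bo, 36, 13), (Bo, 36, 4), (Bo, 36, 6)}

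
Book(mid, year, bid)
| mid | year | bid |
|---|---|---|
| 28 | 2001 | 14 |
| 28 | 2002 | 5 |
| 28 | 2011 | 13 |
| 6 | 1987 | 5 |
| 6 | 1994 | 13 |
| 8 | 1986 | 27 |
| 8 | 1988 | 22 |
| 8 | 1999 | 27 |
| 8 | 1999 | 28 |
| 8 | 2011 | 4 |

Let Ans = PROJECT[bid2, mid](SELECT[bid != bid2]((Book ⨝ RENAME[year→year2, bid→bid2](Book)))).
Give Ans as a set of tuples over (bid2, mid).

{(13, 28), (13, 6), (14, 28), (22, 8), (27, 8), (28, 8), (4, 8), (5, 28), (5, 6)}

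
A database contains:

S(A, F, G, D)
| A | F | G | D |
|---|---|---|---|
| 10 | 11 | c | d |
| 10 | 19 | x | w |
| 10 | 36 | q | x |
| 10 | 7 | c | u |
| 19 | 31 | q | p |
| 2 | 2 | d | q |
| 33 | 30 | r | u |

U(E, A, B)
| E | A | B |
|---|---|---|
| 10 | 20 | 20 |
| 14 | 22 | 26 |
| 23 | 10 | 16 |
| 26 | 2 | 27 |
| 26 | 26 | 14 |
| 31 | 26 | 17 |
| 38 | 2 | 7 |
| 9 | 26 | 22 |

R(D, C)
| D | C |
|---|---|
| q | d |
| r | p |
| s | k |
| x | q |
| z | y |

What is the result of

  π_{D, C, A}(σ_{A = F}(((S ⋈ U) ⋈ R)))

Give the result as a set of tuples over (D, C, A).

{(q, d, 2)}

S ⋈ U (natural join on A): {(10, 11, c, d, 23, 16), (10, 19, x, w, 23, 16), (10, 36, q, x, 23, 16), (10, 7, c, u, 23, 16), (2, 2, d, q, 26, 27), (2, 2, d, q, 38, 7)}
(S ⋈ U) ⋈ R (natural join on D): {(10, 36, q, x, 23, 16, q), (2, 2, d, q, 26, 27, d), (2, 2, d, q, 38, 7, d)}
Filtering on A = F leaves {(2, 2, d, q, 26, 27, d), (2, 2, d, q, 38, 7, d)}.
Projecting to D, C, A (1 duplicate(s) eliminated): {(q, d, 2)}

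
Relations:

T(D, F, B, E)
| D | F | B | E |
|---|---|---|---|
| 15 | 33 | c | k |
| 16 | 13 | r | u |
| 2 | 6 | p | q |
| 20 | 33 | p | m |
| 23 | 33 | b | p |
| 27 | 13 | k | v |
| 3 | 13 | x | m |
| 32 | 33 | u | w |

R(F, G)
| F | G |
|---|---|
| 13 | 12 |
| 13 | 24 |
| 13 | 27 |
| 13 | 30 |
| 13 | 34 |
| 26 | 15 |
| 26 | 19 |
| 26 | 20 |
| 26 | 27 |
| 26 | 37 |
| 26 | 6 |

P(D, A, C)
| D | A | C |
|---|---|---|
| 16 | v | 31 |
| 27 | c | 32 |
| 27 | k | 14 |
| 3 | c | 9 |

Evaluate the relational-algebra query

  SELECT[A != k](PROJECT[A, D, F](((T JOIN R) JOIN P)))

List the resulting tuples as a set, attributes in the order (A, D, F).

{(c, 27, 13), (c, 3, 13), (v, 16, 13)}

T ⋈ R (natural join on F): {(16, 13, r, u, 12), (16, 13, r, u, 24), (16, 13, r, u, 27), (16, 13, r, u, 30), (16, 13, r, u, 34), (27, 13, k, v, 12), (27, 13, k, v, 24), (27, 13, k, v, 27), (27, 13, k, v, 30), (27, 13, k, v, 34), (3, 13, x, m, 12), (3, 13, x, m, 24), (3, 13, x, m, 27), (3, 13, x, m, 30), (3, 13, x, m, 34)}
(T JOIN R) ⋈ P (natural join on D): {(16, 13, r, u, 12, v, 31), (16, 13, r, u, 24, v, 31), (16, 13, r, u, 27, v, 31), (16, 13, r, u, 30, v, 31), (16, 13, r, u, 34, v, 31), (27, 13, k, v, 12, c, 32), (27, 13, k, v, 12, k, 14), (27, 13, k, v, 24, c, 32), (27, 13, k, v, 24, k, 14), (27, 13, k, v, 27, c, 32), (27, 13, k, v, 27, k, 14), (27, 13, k, v, 30, c, 32), (27, 13, k, v, 30, k, 14), (27, 13, k, v, 34, c, 32), (27, 13, k, v, 34, k, 14), (3, 13, x, m, 12, c, 9), (3, 13, x, m, 24, c, 9), (3, 13, x, m, 27, c, 9), (3, 13, x, m, 30, c, 9), (3, 13, x, m, 34, c, 9)}
Projecting to A, D, F (16 duplicate(s) eliminated): {(c, 27, 13), (c, 3, 13), (k, 27, 13), (v, 16, 13)}
Apply σ_{A != k}; surviving tuples: {(c, 27, 13), (c, 3, 13), (v, 16, 13)}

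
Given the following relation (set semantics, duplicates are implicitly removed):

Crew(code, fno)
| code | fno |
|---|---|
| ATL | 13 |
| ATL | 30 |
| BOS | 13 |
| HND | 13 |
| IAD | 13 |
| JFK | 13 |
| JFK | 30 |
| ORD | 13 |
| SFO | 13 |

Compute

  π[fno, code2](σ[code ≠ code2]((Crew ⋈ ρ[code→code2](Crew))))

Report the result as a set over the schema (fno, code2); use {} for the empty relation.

{(13, ATL), (13, BOS), (13, HND), (13, IAD), (13, JFK), (13, ORD), (13, SFO), (30, ATL), (30, JFK)}

ρ[code→code2]: schema becomes (code2, fno); tuples unchanged.
Joining Crew and ρ[code→code2](Crew) on fno yields {(ATL, 13, ATL), (ATL, 13, BOS), (ATL, 13, HND), (ATL, 13, IAD), (ATL, 13, JFK), (ATL, 13, ORD), (ATL, 13, SFO), (ATL, 30, ATL), (ATL, 30, JFK), (BOS, 13, ATL), (BOS, 13, BOS), (BOS, 13, HND), (BOS, 13, IAD), (BOS, 13, JFK), (BOS, 13, ORD), (BOS, 13, SFO), (HND, 13, ATL), (HND, 13, BOS), (HND, 13, HND), (HND, 13, IAD), (HND, 13, JFK), (HND, 13, ORD), (HND, 13, SFO), (IAD, 13, ATL), (IAD, 13, BOS), (IAD, 13, HND), (IAD, 13, IAD), (IAD, 13, JFK), (IAD, 13, ORD), (IAD, 13, SFO), (JFK, 13, ATL), (JFK, 13, BOS), (JFK, 13, HND), (JFK, 13, IAD), (JFK, 13, JFK), (JFK, 13, ORD), (JFK, 13, SFO), (JFK, 30, ATL), (JFK, 30, JFK), (ORD, 13, ATL), (ORD, 13, BOS), (ORD, 13, HND), (ORD, 13, IAD), (ORD, 13, JFK), (ORD, 13, ORD), (ORD, 13, SFO), (SFO, 13, ATL), (SFO, 13, BOS), (SFO, 13, HND), (SFO, 13, IAD), (SFO, 13, JFK), (SFO, 13, ORD), (SFO, 13, SFO)}.
Filtering on code ≠ code2 leaves {(ATL, 13, BOS), (ATL, 13, HND), (ATL, 13, IAD), (ATL, 13, JFK), (ATL, 13, ORD), (ATL, 13, SFO), (ATL, 30, JFK), (BOS, 13, ATL), (BOS, 13, HND), (BOS, 13, IAD), (BOS, 13, JFK), (BOS, 13, ORD), (BOS, 13, SFO), (HND, 13, ATL), (HND, 13, BOS), (HND, 13, IAD), (HND, 13, JFK), (HND, 13, ORD), (HND, 13, SFO), (IAD, 13, ATL), (IAD, 13, BOS), (IAD, 13, HND), (IAD, 13, JFK), (IAD, 13, ORD), (IAD, 13, SFO), (JFK, 13, ATL), (JFK, 13, BOS), (JFK, 13, HND), (JFK, 13, IAD), (JFK, 13, ORD), (JFK, 13, SFO), (JFK, 30, ATL), (ORD, 13, ATL), (ORD, 13, BOS), (ORD, 13, HND), (ORD, 13, IAD), (ORD, 13, JFK), (ORD, 13, SFO), (SFO, 13, ATL), (SFO, 13, BOS), (SFO, 13, HND), (SFO, 13, IAD), (SFO, 13, JFK), (SFO, 13, ORD)}.
π[fno, code2]: project onto (fno, code2) (35 duplicate(s) eliminated) → {(13, ATL), (13, BOS), (13, HND), (13, IAD), (13, JFK), (13, ORD), (13, SFO), (30, ATL), (30, JFK)}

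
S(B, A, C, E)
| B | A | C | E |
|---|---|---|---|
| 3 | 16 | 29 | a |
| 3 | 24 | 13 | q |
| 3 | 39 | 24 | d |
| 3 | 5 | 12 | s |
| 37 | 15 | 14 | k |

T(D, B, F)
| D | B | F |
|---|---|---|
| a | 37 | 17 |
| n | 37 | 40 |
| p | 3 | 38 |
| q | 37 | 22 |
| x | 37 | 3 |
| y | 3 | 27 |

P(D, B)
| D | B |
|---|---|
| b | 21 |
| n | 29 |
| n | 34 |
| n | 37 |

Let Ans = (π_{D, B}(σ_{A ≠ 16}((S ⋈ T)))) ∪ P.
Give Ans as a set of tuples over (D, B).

{(a, 37), (b, 21), (n, 29), (n, 34), (n, 37), (p, 3), (q, 37), (x, 37), (y, 3)}

Natural join on B: {(3, 16, 29, a, p, 38), (3, 16, 29, a, y, 27), (3, 24, 13, q, p, 38), (3, 24, 13, q, y, 27), (3, 39, 24, d, p, 38), (3, 39, 24, d, y, 27), (3, 5, 12, s, p, 38), (3, 5, 12, s, y, 27), (37, 15, 14, k, a, 17), (37, 15, 14, k, n, 40), (37, 15, 14, k, q, 22), (37, 15, 14, k, x, 3)}
Selection A ≠ 16: {(3, 24, 13, q, p, 38), (3, 24, 13, q, y, 27), (3, 39, 24, d, p, 38), (3, 39, 24, d, y, 27), (3, 5, 12, s, p, 38), (3, 5, 12, s, y, 27), (37, 15, 14, k, a, 17), (37, 15, 14, k, n, 40), (37, 15, 14, k, q, 22), (37, 15, 14, k, x, 3)}
π_{D, B} gives {(a, 37), (n, 37), (p, 3), (q, 37), (x, 37), (y, 3)} (4 duplicate(s) eliminated).
Taking the union: {(a, 37), (b, 21), (n, 29), (n, 34), (n, 37), (p, 3), (q, 37), (x, 37), (y, 3)}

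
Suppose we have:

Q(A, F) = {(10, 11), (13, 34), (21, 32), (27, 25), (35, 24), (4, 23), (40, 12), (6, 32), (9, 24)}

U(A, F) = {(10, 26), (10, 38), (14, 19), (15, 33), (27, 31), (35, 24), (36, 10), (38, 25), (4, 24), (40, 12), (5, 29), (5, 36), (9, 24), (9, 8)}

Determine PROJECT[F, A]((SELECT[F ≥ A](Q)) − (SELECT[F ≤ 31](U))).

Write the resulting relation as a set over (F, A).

{(11, 10), (23, 4), (32, 21), (32, 6), (34, 13)}

σ[F ≥ A]: keep tuples satisfying F ≥ A → {(10, 11), (13, 34), (21, 32), (4, 23), (6, 32), (9, 24)}
σ[F ≤ 31]: keep tuples satisfying F ≤ 31 → {(10, 26), (14, 19), (27, 31), (35, 24), (36, 10), (38, 25), (4, 24), (40, 12), (5, 29), (9, 24), (9, 8)}
Difference: {(10, 11), (13, 34), (21, 32), (4, 23), (6, 32), (9, 24)} with {(10, 26), (14, 19), (27, 31), (35, 24), (36, 10), (38, 25), (4, 24), (40, 12), (5, 29), (9, 24), (9, 8)} → {(10, 11), (13, 34), (21, 32), (4, 23), (6, 32)}
Keep only column(s) F, A: {(11, 10), (23, 4), (32, 21), (32, 6), (34, 13)}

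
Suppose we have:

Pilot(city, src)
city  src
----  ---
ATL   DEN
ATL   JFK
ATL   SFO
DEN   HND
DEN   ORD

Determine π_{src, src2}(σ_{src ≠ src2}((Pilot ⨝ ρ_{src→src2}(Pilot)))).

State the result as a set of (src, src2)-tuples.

ρ[src→src2]: schema becomes (city, src2); tuples unchanged.
Natural join on city: {(ATL, DEN, DEN), (ATL, DEN, JFK), (ATL, DEN, SFO), (ATL, JFK, DEN), (ATL, JFK, JFK), (ATL, JFK, SFO), (ATL, SFO, DEN), (ATL, SFO, JFK), (ATL, SFO, SFO), (DEN, HND, HND), (DEN, HND, ORD), (DEN, ORD, HND), (DEN, ORD, ORD)}
Apply σ_{src ≠ src2}; surviving tuples: {(ATL, DEN, JFK), (ATL, DEN, SFO), (ATL, JFK, DEN), (ATL, JFK, SFO), (ATL, SFO, DEN), (ATL, SFO, JFK), (DEN, HND, ORD), (DEN, ORD, HND)}
π_{src, src2} gives {(DEN, JFK), (DEN, SFO), (HND, ORD), (JFK, DEN), (JFK, SFO), (ORD, HND), (SFO, DEN), (SFO, JFK)}.

{(DEN, JFK), (DEN, SFO), (HND, ORD), (JFK, DEN), (JFK, SFO), (ORD, HND), (SFO, DEN), (SFO, JFK)}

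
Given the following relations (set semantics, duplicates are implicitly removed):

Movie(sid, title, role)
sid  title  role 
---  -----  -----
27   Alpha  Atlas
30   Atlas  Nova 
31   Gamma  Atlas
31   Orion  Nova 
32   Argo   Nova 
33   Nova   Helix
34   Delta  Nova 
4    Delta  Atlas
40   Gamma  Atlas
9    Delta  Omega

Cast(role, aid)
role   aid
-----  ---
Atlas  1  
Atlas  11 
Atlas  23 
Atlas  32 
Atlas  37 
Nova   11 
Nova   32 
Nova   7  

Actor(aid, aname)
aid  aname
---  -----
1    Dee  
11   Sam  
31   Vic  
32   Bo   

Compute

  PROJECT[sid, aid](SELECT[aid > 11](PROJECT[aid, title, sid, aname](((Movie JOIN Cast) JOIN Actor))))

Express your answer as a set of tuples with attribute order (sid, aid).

{(27, 32), (30, 32), (31, 32), (32, 32), (34, 32), (4, 32), (40, 32)}

Movie ⋈ Cast (natural join on role): {(27, Alpha, Atlas, 1), (27, Alpha, Atlas, 11), (27, Alpha, Atlas, 23), (27, Alpha, Atlas, 32), (27, Alpha, Atlas, 37), (30, Atlas, Nova, 11), (30, Atlas, Nova, 32), (30, Atlas, Nova, 7), (31, Gamma, Atlas, 1), (31, Gamma, Atlas, 11), (31, Gamma, Atlas, 23), (31, Gamma, Atlas, 32), (31, Gamma, Atlas, 37), (31, Orion, Nova, 11), (31, Orion, Nova, 32), (31, Orion, Nova, 7), (32, Argo, Nova, 11), (32, Argo, Nova, 32), (32, Argo, Nova, 7), (34, Delta, Nova, 11), (34, Delta, Nova, 32), (34, Delta, Nova, 7), (4, Delta, Atlas, 1), (4, Delta, Atlas, 11), (4, Delta, Atlas, 23), (4, Delta, Atlas, 32), (4, Delta, Atlas, 37), (40, Gamma, Atlas, 1), (40, Gamma, Atlas, 11), (40, Gamma, Atlas, 23), (40, Gamma, Atlas, 32), (40, Gamma, Atlas, 37)}
(Movie JOIN Cast) ⋈ Actor (natural join on aid): {(27, Alpha, Atlas, 1, Dee), (27, Alpha, Atlas, 11, Sam), (27, Alpha, Atlas, 32, Bo), (30, Atlas, Nova, 11, Sam), (30, Atlas, Nova, 32, Bo), (31, Gamma, Atlas, 1, Dee), (31, Gamma, Atlas, 11, Sam), (31, Gamma, Atlas, 32, Bo), (31, Orion, Nova, 11, Sam), (31, Orion, Nova, 32, Bo), (32, Argo, Nova, 11, Sam), (32, Argo, Nova, 32, Bo), (34, Delta, Nova, 11, Sam), (34, Delta, Nova, 32, Bo), (4, Delta, Atlas, 1, Dee), (4, Delta, Atlas, 11, Sam), (4, Delta, Atlas, 32, Bo), (40, Gamma, Atlas, 1, Dee), (40, Gamma, Atlas, 11, Sam), (40, Gamma, Atlas, 32, Bo)}
π_{aid, title, sid, aname} gives {(1, Alpha, 27, Dee), (1, Delta, 4, Dee), (1, Gamma, 31, Dee), (1, Gamma, 40, Dee), (11, Alpha, 27, Sam), (11, Argo, 32, Sam), (11, Atlas, 30, Sam), (11, Delta, 34, Sam), (11, Delta, 4, Sam), (11, Gamma, 31, Sam), (11, Gamma, 40, Sam), (11, Orion, 31, Sam), (32, Alpha, 27, Bo), (32, Argo, 32, Bo), (32, Atlas, 30, Bo), (32, Delta, 34, Bo), (32, Delta, 4, Bo), (32, Gamma, 31, Bo), (32, Gamma, 40, Bo), (32, Orion, 31, Bo)}.
Selection aid > 11: {(32, Alpha, 27, Bo), (32, Argo, 32, Bo), (32, Atlas, 30, Bo), (32, Delta, 34, Bo), (32, Delta, 4, Bo), (32, Gamma, 31, Bo), (32, Gamma, 40, Bo), (32, Orion, 31, Bo)}
π_{sid, aid} gives {(27, 32), (30, 32), (31, 32), (32, 32), (34, 32), (4, 32), (40, 32)} (1 duplicate(s) eliminated).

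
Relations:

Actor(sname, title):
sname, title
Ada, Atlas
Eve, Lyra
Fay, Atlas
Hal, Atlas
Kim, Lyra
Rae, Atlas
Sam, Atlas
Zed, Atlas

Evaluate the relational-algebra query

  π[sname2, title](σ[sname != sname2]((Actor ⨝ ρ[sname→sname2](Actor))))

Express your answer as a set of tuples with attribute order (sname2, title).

ρ[sname→sname2]: schema becomes (sname2, title); tuples unchanged.
Actor ⋈ ρ[sname→sname2](Actor) (natural join on title): {(Ada, Atlas, Ada), (Ada, Atlas, Fay), (Ada, Atlas, Hal), (Ada, Atlas, Rae), (Ada, Atlas, Sam), (Ada, Atlas, Zed), (Eve, Lyra, Eve), (Eve, Lyra, Kim), (Fay, Atlas, Ada), (Fay, Atlas, Fay), (Fay, Atlas, Hal), (Fay, Atlas, Rae), (Fay, Atlas, Sam), (Fay, Atlas, Zed), (Hal, Atlas, Ada), (Hal, Atlas, Fay), (Hal, Atlas, Hal), (Hal, Atlas, Rae), (Hal, Atlas, Sam), (Hal, Atlas, Zed), (Kim, Lyra, Eve), (Kim, Lyra, Kim), (Rae, Atlas, Ada), (Rae, Atlas, Fay), (Rae, Atlas, Hal), (Rae, Atlas, Rae), (Rae, Atlas, Sam), (Rae, Atlas, Zed), (Sam, Atlas, Ada), (Sam, Atlas, Fay), (Sam, Atlas, Hal), (Sam, Atlas, Rae), (Sam, Atlas, Sam), (Sam, Atlas, Zed), (Zed, Atlas, Ada), (Zed, Atlas, Fay), (Zed, Atlas, Hal), (Zed, Atlas, Rae), (Zed, Atlas, Sam), (Zed, Atlas, Zed)}
Selection sname != sname2: {(Ada, Atlas, Fay), (Ada, Atlas, Hal), (Ada, Atlas, Rae), (Ada, Atlas, Sam), (Ada, Atlas, Zed), (Eve, Lyra, Kim), (Fay, Atlas, Ada), (Fay, Atlas, Hal), (Fay, Atlas, Rae), (Fay, Atlas, Sam), (Fay, Atlas, Zed), (Hal, Atlas, Ada), (Hal, Atlas, Fay), (Hal, Atlas, Rae), (Hal, Atlas, Sam), (Hal, Atlas, Zed), (Kim, Lyra, Eve), (Rae, Atlas, Ada), (Rae, Atlas, Fay), (Rae, Atlas, Hal), (Rae, Atlas, Sam), (Rae, Atlas, Zed), (Sam, Atlas, Ada), (Sam, Atlas, Fay), (Sam, Atlas, Hal), (Sam, Atlas, Rae), (Sam, Atlas, Zed), (Zed, Atlas, Ada), (Zed, Atlas, Fay), (Zed, Atlas, Hal), (Zed, Atlas, Rae), (Zed, Atlas, Sam)}
π_{sname2, title} gives {(Ada, Atlas), (Eve, Lyra), (Fay, Atlas), (Hal, Atlas), (Kim, Lyra), (Rae, Atlas), (Sam, Atlas), (Zed, Atlas)} (24 duplicate(s) eliminated).

{(Ada, Atlas), (Eve, Lyra), (Fay, Atlas), (Hal, Atlas), (Kim, Lyra), (Rae, Atlas), (Sam, Atlas), (Zed, Atlas)}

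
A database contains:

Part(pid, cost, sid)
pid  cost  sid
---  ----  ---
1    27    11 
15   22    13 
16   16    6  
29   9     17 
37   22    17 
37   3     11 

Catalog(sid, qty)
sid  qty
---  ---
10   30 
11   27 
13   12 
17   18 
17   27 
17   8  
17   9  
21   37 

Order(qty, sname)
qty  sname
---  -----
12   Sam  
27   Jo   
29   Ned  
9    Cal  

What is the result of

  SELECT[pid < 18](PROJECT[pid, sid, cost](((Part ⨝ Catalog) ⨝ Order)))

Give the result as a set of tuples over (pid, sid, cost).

{(1, 11, 27), (15, 13, 22)}

Natural join on sid: {(1, 27, 11, 27), (15, 22, 13, 12), (29, 9, 17, 18), (29, 9, 17, 27), (29, 9, 17, 8), (29, 9, 17, 9), (37, 22, 17, 18), (37, 22, 17, 27), (37, 22, 17, 8), (37, 22, 17, 9), (37, 3, 11, 27)}
Natural join on qty: {(1, 27, 11, 27, Jo), (15, 22, 13, 12, Sam), (29, 9, 17, 27, Jo), (29, 9, 17, 9, Cal), (37, 22, 17, 27, Jo), (37, 22, 17, 9, Cal), (37, 3, 11, 27, Jo)}
π[pid, sid, cost]: project onto (pid, sid, cost) (2 duplicate(s) eliminated) → {(1, 11, 27), (15, 13, 22), (29, 17, 9), (37, 11, 3), (37, 17, 22)}
Filtering on pid < 18 leaves {(1, 11, 27), (15, 13, 22)}.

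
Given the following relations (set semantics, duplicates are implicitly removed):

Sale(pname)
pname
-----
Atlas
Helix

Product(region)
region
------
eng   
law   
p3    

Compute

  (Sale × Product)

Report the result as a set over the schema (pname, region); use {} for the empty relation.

{(Atlas, eng), (Atlas, law), (Atlas, p3), (Helix, eng), (Helix, law), (Helix, p3)}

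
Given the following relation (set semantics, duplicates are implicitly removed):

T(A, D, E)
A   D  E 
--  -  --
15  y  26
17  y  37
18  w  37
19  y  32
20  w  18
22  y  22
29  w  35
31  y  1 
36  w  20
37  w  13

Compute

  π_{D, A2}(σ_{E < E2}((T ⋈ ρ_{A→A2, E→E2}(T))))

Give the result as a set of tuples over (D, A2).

ρ[A→A2, E→E2]: schema becomes (A2, D, E2); tuples unchanged.
T ⋈ ρ_{A→A2, E→E2}(T) (natural join on D): {(15, y, 26, 15, 26), (15, y, 26, 17, 37), (15, y, 26, 19, 32), (15, y, 26, 22, 22), (15, y, 26, 31, 1), (17, y, 37, 15, 26), (17, y, 37, 17, 37), (17, y, 37, 19, 32), (17, y, 37, 22, 22), (17, y, 37, 31, 1), (18, w, 37, 18, 37), (18, w, 37, 20, 18), (18, w, 37, 29, 35), (18, w, 37, 36, 20), (18, w, 37, 37, 13), (19, y, 32, 15, 26), (19, y, 32, 17, 37), (19, y, 32, 19, 32), (19, y, 32, 22, 22), (19, y, 32, 31, 1), (20, w, 18, 18, 37), (20, w, 18, 20, 18), (20, w, 18, 29, 35), (20, w, 18, 36, 20), (20, w, 18, 37, 13), (22, y, 22, 15, 26), (22, y, 22, 17, 37), (22, y, 22, 19, 32), (22, y, 22, 22, 22), (22, y, 22, 31, 1), (29, w, 35, 18, 37), (29, w, 35, 20, 18), (29, w, 35, 29, 35), (29, w, 35, 36, 20), (29, w, 35, 37, 13), (31, y, 1, 15, 26), (31, y, 1, 17, 37), (31, y, 1, 19, 32), (31, y, 1, 22, 22), (31, y, 1, 31, 1), (36, w, 20, 18, 37), (36, w, 20, 20, 18), (36, w, 20, 29, 35), (36, w, 20, 36, 20), (36, w, 20, 37, 13), (37, w, 13, 18, 37), (37, w, 13, 20, 18), (37, w, 13, 29, 35), (37, w, 13, 36, 20), (37, w, 13, 37, 13)}
σ[E < E2]: keep tuples satisfying E < E2 → {(15, y, 26, 17, 37), (15, y, 26, 19, 32), (19, y, 32, 17, 37), (20, w, 18, 18, 37), (20, w, 18, 29, 35), (20, w, 18, 36, 20), (22, y, 22, 15, 26), (22, y, 22, 17, 37), (22, y, 22, 19, 32), (29, w, 35, 18, 37), (31, y, 1, 15, 26), (31, y, 1, 17, 37), (31, y, 1, 19, 32), (31, y, 1, 22, 22), (36, w, 20, 18, 37), (36, w, 20, 29, 35), (37, w, 13, 18, 37), (37, w, 13, 20, 18), (37, w, 13, 29, 35), (37, w, 13, 36, 20)}
π_{D, A2} gives {(w, 18), (w, 20), (w, 29), (w, 36), (y, 15), (y, 17), (y, 19), (y, 22)} (12 duplicate(s) eliminated).

{(w, 18), (w, 20), (w, 29), (w, 36), (y, 15), (y, 17), (y, 19), (y, 22)}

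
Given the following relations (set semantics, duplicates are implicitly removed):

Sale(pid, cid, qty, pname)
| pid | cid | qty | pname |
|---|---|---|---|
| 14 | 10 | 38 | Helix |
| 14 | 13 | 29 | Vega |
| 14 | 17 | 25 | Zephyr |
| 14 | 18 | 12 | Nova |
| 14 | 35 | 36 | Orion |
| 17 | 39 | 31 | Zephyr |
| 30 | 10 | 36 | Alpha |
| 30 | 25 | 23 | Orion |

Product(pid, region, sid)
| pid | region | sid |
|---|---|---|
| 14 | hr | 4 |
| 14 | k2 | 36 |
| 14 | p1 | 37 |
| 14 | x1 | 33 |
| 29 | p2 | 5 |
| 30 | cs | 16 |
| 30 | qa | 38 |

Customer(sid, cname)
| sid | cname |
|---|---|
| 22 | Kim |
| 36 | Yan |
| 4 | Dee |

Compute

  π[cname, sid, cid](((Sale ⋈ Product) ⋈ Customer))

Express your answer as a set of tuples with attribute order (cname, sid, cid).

Joining Sale and Product on pid yields {(14, 10, 38, Helix, hr, 4), (14, 10, 38, Helix, k2, 36), (14, 10, 38, Helix, p1, 37), (14, 10, 38, Helix, x1, 33), (14, 13, 29, Vega, hr, 4), (14, 13, 29, Vega, k2, 36), (14, 13, 29, Vega, p1, 37), (14, 13, 29, Vega, x1, 33), (14, 17, 25, Zephyr, hr, 4), (14, 17, 25, Zephyr, k2, 36), (14, 17, 25, Zephyr, p1, 37), (14, 17, 25, Zephyr, x1, 33), (14, 18, 12, Nova, hr, 4), (14, 18, 12, Nova, k2, 36), (14, 18, 12, Nova, p1, 37), (14, 18, 12, Nova, x1, 33), (14, 35, 36, Orion, hr, 4), (14, 35, 36, Orion, k2, 36), (14, 35, 36, Orion, p1, 37), (14, 35, 36, Orion, x1, 33), (30, 10, 36, Alpha, cs, 16), (30, 10, 36, Alpha, qa, 38), (30, 25, 23, Orion, cs, 16), (30, 25, 23, Orion, qa, 38)}.
Joining (Sale ⋈ Product) and Customer on sid yields {(14, 10, 38, Helix, hr, 4, Dee), (14, 10, 38, Helix, k2, 36, Yan), (14, 13, 29, Vega, hr, 4, Dee), (14, 13, 29, Vega, k2, 36, Yan), (14, 17, 25, Zephyr, hr, 4, Dee), (14, 17, 25, Zephyr, k2, 36, Yan), (14, 18, 12, Nova, hr, 4, Dee), (14, 18, 12, Nova, k2, 36, Yan), (14, 35, 36, Orion, hr, 4, Dee), (14, 35, 36, Orion, k2, 36, Yan)}.
Keep only column(s) cname, sid, cid: {(Dee, 4, 10), (Dee, 4, 13), (Dee, 4, 17), (Dee, 4, 18), (Dee, 4, 35), (Yan, 36, 10), (Yan, 36, 13), (Yan, 36, 17), (Yan, 36, 18), (Yan, 36, 35)}

{(Dee, 4, 10), (Dee, 4, 13), (Dee, 4, 17), (Dee, 4, 18), (Dee, 4, 35), (Yan, 36, 10), (Yan, 36, 13), (Yan, 36, 17), (Yan, 36, 18), (Yan, 36, 35)}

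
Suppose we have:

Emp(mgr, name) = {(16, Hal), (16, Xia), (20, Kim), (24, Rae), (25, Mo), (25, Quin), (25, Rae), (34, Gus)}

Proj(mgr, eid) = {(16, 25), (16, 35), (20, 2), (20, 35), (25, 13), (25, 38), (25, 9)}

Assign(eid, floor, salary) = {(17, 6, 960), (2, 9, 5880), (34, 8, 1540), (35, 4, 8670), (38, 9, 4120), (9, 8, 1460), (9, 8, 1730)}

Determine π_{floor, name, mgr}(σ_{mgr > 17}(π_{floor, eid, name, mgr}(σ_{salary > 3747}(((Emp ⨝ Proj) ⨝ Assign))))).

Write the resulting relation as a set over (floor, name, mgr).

{(4, Kim, 20), (9, Kim, 20), (9, Mo, 25), (9, Quin, 25), (9, Rae, 25)}

Emp ⋈ Proj (natural join on mgr): {(16, Hal, 25), (16, Hal, 35), (16, Xia, 25), (16, Xia, 35), (20, Kim, 2), (20, Kim, 35), (25, Mo, 13), (25, Mo, 38), (25, Mo, 9), (25, Quin, 13), (25, Quin, 38), (25, Quin, 9), (25, Rae, 13), (25, Rae, 38), (25, Rae, 9)}
(Emp ⨝ Proj) ⋈ Assign (natural join on eid): {(16, Hal, 35, 4, 8670), (16, Xia, 35, 4, 8670), (20, Kim, 2, 9, 5880), (20, Kim, 35, 4, 8670), (25, Mo, 38, 9, 4120), (25, Mo, 9, 8, 1460), (25, Mo, 9, 8, 1730), (25, Quin, 38, 9, 4120), (25, Quin, 9, 8, 1460), (25, Quin, 9, 8, 1730), (25, Rae, 38, 9, 4120), (25, Rae, 9, 8, 1460), (25, Rae, 9, 8, 1730)}
σ[salary > 3747]: keep tuples satisfying salary > 3747 → {(16, Hal, 35, 4, 8670), (16, Xia, 35, 4, 8670), (20, Kim, 2, 9, 5880), (20, Kim, 35, 4, 8670), (25, Mo, 38, 9, 4120), (25, Quin, 38, 9, 4120), (25, Rae, 38, 9, 4120)}
Keep only column(s) floor, eid, name, mgr: {(4, 35, Hal, 16), (4, 35, Kim, 20), (4, 35, Xia, 16), (9, 2, Kim, 20), (9, 38, Mo, 25), (9, 38, Quin, 25), (9, 38, Rae, 25)}
σ[mgr > 17]: keep tuples satisfying mgr > 17 → {(4, 35, Kim, 20), (9, 2, Kim, 20), (9, 38, Mo, 25), (9, 38, Quin, 25), (9, 38, Rae, 25)}
Keep only column(s) floor, name, mgr: {(4, Kim, 20), (9, Kim, 20), (9, Mo, 25), (9, Quin, 25), (9, Rae, 25)}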